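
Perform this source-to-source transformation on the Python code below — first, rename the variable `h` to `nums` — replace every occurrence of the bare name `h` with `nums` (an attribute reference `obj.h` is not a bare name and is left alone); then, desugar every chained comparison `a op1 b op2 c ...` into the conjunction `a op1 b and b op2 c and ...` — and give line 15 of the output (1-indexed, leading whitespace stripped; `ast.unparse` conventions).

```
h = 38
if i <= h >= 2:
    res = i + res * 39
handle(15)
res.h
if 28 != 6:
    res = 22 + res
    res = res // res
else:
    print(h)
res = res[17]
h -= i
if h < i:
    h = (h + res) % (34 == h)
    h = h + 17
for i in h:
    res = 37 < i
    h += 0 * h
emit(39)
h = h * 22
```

Transformed code:
nums = 38
if i <= nums and nums >= 2:
    res = i + res * 39
handle(15)
res.h
if 28 != 6:
    res = 22 + res
    res = res // res
else:
    print(nums)
res = res[17]
nums -= i
if nums < i:
    nums = (nums + res) % (34 == nums)
    nums = nums + 17
for i in nums:
    res = 37 < i
    nums += 0 * nums
emit(39)
nums = nums * 22

nums = nums + 17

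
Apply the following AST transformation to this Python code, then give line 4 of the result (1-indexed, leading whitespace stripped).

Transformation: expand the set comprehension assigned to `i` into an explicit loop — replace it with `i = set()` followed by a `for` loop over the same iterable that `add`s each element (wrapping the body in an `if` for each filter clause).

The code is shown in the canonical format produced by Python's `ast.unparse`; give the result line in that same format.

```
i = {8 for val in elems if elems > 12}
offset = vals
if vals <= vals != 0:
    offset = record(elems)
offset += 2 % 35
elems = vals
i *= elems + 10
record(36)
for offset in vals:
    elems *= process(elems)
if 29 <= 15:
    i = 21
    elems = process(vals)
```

Transformed code:
i = set()
for val in elems:
    if elems > 12:
        i.add(8)
offset = vals
if vals <= vals != 0:
    offset = record(elems)
offset += 2 % 35
elems = vals
i *= elems + 10
record(36)
for offset in vals:
    elems *= process(elems)
if 29 <= 15:
    i = 21
    elems = process(vals)

i.add(8)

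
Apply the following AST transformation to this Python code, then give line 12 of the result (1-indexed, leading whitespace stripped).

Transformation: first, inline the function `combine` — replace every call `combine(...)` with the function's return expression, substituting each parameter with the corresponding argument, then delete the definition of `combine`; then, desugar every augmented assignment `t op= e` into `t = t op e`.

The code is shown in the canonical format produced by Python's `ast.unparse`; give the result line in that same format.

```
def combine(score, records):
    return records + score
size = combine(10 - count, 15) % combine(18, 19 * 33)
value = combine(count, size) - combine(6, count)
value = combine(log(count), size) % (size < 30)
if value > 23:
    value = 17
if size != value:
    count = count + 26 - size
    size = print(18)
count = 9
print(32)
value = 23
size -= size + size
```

Transformed code:
size = (15 + (10 - count)) % (19 * 33 + 18)
value = size + count - (count + 6)
value = (size + log(count)) % (size < 30)
if value > 23:
    value = 17
if size != value:
    count = count + 26 - size
    size = print(18)
count = 9
print(32)
value = 23
size = size - (size + size)

size = size - (size + size)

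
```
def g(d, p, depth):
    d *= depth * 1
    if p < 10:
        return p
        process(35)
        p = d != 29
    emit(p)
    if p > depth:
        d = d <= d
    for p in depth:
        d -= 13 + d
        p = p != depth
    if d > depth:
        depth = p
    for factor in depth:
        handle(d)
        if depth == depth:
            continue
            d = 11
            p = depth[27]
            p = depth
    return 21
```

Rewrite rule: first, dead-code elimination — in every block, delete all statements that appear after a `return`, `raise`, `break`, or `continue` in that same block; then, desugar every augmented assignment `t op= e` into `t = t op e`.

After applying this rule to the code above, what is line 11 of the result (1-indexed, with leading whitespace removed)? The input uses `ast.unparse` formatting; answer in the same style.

if d > depth:

Transformed code:
def g(d, p, depth):
    d = d * (depth * 1)
    if p < 10:
        return p
    emit(p)
    if p > depth:
        d = d <= d
    for p in depth:
        d = d - (13 + d)
        p = p != depth
    if d > depth:
        depth = p
    for factor in depth:
        handle(d)
        if depth == depth:
            continue
    return 21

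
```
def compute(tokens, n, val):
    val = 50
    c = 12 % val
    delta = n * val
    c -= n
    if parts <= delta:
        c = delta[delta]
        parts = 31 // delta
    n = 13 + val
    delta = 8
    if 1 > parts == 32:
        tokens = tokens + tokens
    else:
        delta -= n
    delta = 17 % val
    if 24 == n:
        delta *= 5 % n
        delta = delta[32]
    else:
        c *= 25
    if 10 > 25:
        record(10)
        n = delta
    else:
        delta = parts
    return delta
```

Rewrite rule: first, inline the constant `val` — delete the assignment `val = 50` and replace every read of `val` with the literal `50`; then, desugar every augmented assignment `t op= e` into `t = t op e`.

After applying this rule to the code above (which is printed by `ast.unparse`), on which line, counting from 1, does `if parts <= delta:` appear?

Transformed code:
def compute(tokens, n, val):
    c = 12 % 50
    delta = n * 50
    c = c - n
    if parts <= delta:
        c = delta[delta]
        parts = 31 // delta
    n = 13 + 50
    delta = 8
    if 1 > parts == 32:
        tokens = tokens + tokens
    else:
        delta = delta - n
    delta = 17 % 50
    if 24 == n:
        delta = delta * (5 % n)
        delta = delta[32]
    else:
        c = c * 25
    if 10 > 25:
        record(10)
        n = delta
    else:
        delta = parts
    return delta

5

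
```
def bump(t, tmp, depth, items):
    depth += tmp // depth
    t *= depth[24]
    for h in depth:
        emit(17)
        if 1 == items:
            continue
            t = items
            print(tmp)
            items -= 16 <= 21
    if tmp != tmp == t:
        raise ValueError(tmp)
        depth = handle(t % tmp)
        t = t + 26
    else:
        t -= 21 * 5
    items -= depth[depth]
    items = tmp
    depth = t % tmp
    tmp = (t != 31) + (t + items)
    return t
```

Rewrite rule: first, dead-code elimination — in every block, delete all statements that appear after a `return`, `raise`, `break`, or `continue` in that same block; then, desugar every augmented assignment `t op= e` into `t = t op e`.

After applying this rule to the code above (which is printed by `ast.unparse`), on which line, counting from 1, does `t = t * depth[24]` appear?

3

Transformed code:
def bump(t, tmp, depth, items):
    depth = depth + tmp // depth
    t = t * depth[24]
    for h in depth:
        emit(17)
        if 1 == items:
            continue
    if tmp != tmp == t:
        raise ValueError(tmp)
    else:
        t = t - 21 * 5
    items = items - depth[depth]
    items = tmp
    depth = t % tmp
    tmp = (t != 31) + (t + items)
    return t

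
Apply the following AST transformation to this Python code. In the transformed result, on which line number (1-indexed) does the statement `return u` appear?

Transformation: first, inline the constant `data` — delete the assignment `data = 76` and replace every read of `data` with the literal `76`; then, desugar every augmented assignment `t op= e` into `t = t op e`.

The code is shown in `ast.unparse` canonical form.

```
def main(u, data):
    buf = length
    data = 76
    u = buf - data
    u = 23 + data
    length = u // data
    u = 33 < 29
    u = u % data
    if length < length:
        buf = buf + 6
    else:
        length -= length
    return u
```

12

Transformed code:
def main(u, data):
    buf = length
    u = buf - 76
    u = 23 + 76
    length = u // 76
    u = 33 < 29
    u = u % 76
    if length < length:
        buf = buf + 6
    else:
        length = length - length
    return u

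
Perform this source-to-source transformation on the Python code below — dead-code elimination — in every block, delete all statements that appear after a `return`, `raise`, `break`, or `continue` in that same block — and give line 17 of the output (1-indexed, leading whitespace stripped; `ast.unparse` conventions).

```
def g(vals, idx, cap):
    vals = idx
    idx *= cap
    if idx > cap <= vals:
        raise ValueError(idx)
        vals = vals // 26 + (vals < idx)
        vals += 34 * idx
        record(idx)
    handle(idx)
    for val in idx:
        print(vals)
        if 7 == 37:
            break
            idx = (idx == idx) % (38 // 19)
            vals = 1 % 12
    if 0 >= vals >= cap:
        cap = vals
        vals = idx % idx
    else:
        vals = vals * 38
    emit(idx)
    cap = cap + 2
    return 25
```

cap = cap + 2

Transformed code:
def g(vals, idx, cap):
    vals = idx
    idx *= cap
    if idx > cap <= vals:
        raise ValueError(idx)
    handle(idx)
    for val in idx:
        print(vals)
        if 7 == 37:
            break
    if 0 >= vals >= cap:
        cap = vals
        vals = idx % idx
    else:
        vals = vals * 38
    emit(idx)
    cap = cap + 2
    return 25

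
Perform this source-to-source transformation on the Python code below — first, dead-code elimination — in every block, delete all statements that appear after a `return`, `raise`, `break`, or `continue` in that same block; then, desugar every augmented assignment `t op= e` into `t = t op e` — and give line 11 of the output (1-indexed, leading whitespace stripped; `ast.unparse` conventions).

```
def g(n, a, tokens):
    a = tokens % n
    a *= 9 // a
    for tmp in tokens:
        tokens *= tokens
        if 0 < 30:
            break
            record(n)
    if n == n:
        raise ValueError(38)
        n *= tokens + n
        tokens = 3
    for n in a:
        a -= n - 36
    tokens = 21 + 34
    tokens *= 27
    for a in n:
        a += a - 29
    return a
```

a = a - (n - 36)

Transformed code:
def g(n, a, tokens):
    a = tokens % n
    a = a * (9 // a)
    for tmp in tokens:
        tokens = tokens * tokens
        if 0 < 30:
            break
    if n == n:
        raise ValueError(38)
    for n in a:
        a = a - (n - 36)
    tokens = 21 + 34
    tokens = tokens * 27
    for a in n:
        a = a + (a - 29)
    return a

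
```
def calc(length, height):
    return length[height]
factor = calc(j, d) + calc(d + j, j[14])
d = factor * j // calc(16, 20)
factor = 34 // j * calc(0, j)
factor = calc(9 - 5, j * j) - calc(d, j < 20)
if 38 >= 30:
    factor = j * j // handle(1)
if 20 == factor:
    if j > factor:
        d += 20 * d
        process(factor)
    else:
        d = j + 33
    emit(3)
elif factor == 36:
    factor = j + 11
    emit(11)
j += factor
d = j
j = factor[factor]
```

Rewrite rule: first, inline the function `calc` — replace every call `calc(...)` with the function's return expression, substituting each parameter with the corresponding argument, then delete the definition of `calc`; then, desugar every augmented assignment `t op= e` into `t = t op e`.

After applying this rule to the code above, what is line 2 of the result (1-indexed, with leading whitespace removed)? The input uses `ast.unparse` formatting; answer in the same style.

d = factor * j // 16[20]

Transformed code:
factor = j[d] + (d + j)[j[14]]
d = factor * j // 16[20]
factor = 34 // j * 0[j]
factor = (9 - 5)[j * j] - d[j < 20]
if 38 >= 30:
    factor = j * j // handle(1)
if 20 == factor:
    if j > factor:
        d = d + 20 * d
        process(factor)
    else:
        d = j + 33
    emit(3)
elif factor == 36:
    factor = j + 11
    emit(11)
j = j + factor
d = j
j = factor[factor]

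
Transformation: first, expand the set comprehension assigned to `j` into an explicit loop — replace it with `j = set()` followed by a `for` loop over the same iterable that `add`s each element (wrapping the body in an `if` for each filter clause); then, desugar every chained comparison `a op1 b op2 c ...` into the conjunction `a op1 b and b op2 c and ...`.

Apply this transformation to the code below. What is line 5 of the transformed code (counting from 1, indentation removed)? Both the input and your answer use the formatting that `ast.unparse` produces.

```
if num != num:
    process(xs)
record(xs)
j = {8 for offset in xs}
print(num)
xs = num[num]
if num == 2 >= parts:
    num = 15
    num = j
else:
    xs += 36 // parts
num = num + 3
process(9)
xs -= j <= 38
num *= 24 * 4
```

for offset in xs:

Transformed code:
if num != num:
    process(xs)
record(xs)
j = set()
for offset in xs:
    j.add(8)
print(num)
xs = num[num]
if num == 2 and 2 >= parts:
    num = 15
    num = j
else:
    xs += 36 // parts
num = num + 3
process(9)
xs -= j <= 38
num *= 24 * 4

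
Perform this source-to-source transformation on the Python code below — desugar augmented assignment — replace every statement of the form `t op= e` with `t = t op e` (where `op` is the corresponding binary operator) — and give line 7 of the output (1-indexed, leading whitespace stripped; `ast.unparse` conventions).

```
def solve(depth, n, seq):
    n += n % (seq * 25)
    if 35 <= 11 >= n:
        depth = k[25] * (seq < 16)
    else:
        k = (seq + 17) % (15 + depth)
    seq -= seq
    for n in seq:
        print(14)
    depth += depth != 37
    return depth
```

seq = seq - seq

Transformed code:
def solve(depth, n, seq):
    n = n + n % (seq * 25)
    if 35 <= 11 >= n:
        depth = k[25] * (seq < 16)
    else:
        k = (seq + 17) % (15 + depth)
    seq = seq - seq
    for n in seq:
        print(14)
    depth = depth + (depth != 37)
    return depth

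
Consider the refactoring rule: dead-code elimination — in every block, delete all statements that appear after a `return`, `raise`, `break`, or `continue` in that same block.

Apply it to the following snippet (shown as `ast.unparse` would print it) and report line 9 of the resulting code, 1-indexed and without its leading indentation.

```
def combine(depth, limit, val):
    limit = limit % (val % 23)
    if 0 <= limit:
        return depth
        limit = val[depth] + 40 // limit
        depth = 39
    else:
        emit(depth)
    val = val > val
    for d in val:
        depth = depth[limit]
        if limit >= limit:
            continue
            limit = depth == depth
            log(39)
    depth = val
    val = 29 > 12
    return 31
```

Transformed code:
def combine(depth, limit, val):
    limit = limit % (val % 23)
    if 0 <= limit:
        return depth
    else:
        emit(depth)
    val = val > val
    for d in val:
        depth = depth[limit]
        if limit >= limit:
            continue
    depth = val
    val = 29 > 12
    return 31

depth = depth[limit]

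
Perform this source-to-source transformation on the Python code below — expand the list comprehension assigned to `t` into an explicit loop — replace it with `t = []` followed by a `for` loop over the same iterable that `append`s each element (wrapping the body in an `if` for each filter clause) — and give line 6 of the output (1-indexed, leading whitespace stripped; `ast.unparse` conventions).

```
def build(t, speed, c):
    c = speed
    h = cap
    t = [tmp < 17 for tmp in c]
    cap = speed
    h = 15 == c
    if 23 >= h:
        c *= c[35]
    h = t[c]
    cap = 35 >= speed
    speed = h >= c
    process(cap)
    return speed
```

t.append(tmp < 17)

Transformed code:
def build(t, speed, c):
    c = speed
    h = cap
    t = []
    for tmp in c:
        t.append(tmp < 17)
    cap = speed
    h = 15 == c
    if 23 >= h:
        c *= c[35]
    h = t[c]
    cap = 35 >= speed
    speed = h >= c
    process(cap)
    return speed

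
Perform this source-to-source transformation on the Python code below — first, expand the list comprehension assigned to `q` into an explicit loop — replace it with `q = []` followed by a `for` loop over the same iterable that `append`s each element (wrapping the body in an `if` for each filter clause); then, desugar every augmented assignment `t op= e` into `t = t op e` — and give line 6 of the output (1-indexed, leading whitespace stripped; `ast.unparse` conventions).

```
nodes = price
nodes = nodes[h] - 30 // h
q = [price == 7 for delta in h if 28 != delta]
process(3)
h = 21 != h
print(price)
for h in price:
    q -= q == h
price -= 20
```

q.append(price == 7)

Transformed code:
nodes = price
nodes = nodes[h] - 30 // h
q = []
for delta in h:
    if 28 != delta:
        q.append(price == 7)
process(3)
h = 21 != h
print(price)
for h in price:
    q = q - (q == h)
price = price - 20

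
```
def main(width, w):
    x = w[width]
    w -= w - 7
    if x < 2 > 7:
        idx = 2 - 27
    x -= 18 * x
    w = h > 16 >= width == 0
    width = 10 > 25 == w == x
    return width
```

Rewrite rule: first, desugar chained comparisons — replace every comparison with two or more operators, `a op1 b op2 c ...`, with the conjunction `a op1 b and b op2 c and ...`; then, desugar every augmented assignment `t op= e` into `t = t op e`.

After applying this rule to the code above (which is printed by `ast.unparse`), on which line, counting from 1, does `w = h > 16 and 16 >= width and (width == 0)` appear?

7

Transformed code:
def main(width, w):
    x = w[width]
    w = w - (w - 7)
    if x < 2 and 2 > 7:
        idx = 2 - 27
    x = x - 18 * x
    w = h > 16 and 16 >= width and (width == 0)
    width = 10 > 25 and 25 == w and (w == x)
    return width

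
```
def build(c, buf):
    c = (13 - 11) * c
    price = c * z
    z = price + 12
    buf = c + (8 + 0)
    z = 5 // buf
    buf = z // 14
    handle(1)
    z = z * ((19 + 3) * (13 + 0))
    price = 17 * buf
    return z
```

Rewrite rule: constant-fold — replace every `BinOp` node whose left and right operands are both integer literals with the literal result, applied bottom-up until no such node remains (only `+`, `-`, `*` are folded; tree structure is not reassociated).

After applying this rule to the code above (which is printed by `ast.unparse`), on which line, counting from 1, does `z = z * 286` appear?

Transformed code:
def build(c, buf):
    c = 2 * c
    price = c * z
    z = price + 12
    buf = c + 8
    z = 5 // buf
    buf = z // 14
    handle(1)
    z = z * 286
    price = 17 * buf
    return z

9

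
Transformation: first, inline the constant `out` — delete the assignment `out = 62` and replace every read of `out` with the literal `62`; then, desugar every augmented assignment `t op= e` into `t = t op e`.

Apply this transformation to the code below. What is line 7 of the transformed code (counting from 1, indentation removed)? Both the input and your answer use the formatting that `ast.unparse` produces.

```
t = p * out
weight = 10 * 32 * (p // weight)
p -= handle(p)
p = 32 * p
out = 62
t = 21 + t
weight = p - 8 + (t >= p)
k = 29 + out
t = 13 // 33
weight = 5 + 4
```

Transformed code:
t = p * 62
weight = 10 * 32 * (p // weight)
p = p - handle(p)
p = 32 * p
t = 21 + t
weight = p - 8 + (t >= p)
k = 29 + 62
t = 13 // 33
weight = 5 + 4

k = 29 + 62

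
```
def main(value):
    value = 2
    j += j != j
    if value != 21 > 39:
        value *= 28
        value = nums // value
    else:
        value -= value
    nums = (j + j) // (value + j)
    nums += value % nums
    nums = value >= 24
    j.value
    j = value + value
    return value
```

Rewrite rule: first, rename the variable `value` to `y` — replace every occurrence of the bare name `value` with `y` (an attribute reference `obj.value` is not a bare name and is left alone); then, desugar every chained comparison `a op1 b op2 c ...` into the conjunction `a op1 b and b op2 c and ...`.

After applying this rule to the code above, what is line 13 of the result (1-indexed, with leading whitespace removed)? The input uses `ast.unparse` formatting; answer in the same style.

Transformed code:
def main(y):
    y = 2
    j += j != j
    if y != 21 and 21 > 39:
        y *= 28
        y = nums // y
    else:
        y -= y
    nums = (j + j) // (y + j)
    nums += y % nums
    nums = y >= 24
    j.value
    j = y + y
    return y

j = y + y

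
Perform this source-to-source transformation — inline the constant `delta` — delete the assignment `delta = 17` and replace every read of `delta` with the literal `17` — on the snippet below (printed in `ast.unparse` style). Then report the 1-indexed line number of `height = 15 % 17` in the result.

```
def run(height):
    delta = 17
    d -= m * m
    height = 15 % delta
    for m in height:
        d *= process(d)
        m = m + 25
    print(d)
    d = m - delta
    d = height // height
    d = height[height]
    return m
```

Transformed code:
def run(height):
    d -= m * m
    height = 15 % 17
    for m in height:
        d *= process(d)
        m = m + 25
    print(d)
    d = m - 17
    d = height // height
    d = height[height]
    return m

3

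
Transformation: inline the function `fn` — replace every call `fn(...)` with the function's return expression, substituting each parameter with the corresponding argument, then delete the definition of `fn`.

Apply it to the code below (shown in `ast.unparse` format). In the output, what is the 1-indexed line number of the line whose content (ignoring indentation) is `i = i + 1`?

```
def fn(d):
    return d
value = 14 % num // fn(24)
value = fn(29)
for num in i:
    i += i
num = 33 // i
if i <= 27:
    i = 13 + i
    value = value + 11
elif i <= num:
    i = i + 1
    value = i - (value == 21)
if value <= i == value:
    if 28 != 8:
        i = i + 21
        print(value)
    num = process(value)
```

10

Transformed code:
value = 14 % num // 24
value = 29
for num in i:
    i += i
num = 33 // i
if i <= 27:
    i = 13 + i
    value = value + 11
elif i <= num:
    i = i + 1
    value = i - (value == 21)
if value <= i == value:
    if 28 != 8:
        i = i + 21
        print(value)
    num = process(value)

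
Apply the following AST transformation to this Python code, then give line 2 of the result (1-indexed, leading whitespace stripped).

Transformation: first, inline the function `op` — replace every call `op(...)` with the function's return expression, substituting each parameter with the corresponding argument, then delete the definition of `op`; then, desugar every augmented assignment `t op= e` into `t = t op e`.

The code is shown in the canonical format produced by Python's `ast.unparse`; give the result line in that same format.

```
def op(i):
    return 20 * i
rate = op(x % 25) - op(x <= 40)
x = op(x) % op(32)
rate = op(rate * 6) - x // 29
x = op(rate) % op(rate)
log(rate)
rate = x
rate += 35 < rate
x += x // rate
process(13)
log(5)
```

x = 20 * x % (20 * 32)

Transformed code:
rate = 20 * (x % 25) - 20 * (x <= 40)
x = 20 * x % (20 * 32)
rate = 20 * (rate * 6) - x // 29
x = 20 * rate % (20 * rate)
log(rate)
rate = x
rate = rate + (35 < rate)
x = x + x // rate
process(13)
log(5)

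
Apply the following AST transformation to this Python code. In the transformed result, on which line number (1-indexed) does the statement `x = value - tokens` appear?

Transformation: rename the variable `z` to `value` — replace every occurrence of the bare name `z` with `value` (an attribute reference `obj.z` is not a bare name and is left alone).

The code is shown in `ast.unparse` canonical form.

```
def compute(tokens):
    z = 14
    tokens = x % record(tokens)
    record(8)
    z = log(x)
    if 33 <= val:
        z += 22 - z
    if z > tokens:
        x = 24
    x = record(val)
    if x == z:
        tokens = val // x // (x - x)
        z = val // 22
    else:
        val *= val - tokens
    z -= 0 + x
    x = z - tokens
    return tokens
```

Transformed code:
def compute(tokens):
    value = 14
    tokens = x % record(tokens)
    record(8)
    value = log(x)
    if 33 <= val:
        value += 22 - value
    if value > tokens:
        x = 24
    x = record(val)
    if x == value:
        tokens = val // x // (x - x)
        value = val // 22
    else:
        val *= val - tokens
    value -= 0 + x
    x = value - tokens
    return tokens

17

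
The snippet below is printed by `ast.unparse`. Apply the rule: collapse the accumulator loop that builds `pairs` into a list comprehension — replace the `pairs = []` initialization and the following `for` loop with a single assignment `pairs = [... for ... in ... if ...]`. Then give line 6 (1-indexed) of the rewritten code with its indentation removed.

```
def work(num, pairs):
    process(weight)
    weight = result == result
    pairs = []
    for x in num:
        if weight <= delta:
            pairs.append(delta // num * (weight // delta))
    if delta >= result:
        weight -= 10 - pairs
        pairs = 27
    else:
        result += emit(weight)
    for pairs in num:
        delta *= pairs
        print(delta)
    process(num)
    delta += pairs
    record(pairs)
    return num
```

Transformed code:
def work(num, pairs):
    process(weight)
    weight = result == result
    pairs = [delta // num * (weight // delta) for x in num if weight <= delta]
    if delta >= result:
        weight -= 10 - pairs
        pairs = 27
    else:
        result += emit(weight)
    for pairs in num:
        delta *= pairs
        print(delta)
    process(num)
    delta += pairs
    record(pairs)
    return num

weight -= 10 - pairs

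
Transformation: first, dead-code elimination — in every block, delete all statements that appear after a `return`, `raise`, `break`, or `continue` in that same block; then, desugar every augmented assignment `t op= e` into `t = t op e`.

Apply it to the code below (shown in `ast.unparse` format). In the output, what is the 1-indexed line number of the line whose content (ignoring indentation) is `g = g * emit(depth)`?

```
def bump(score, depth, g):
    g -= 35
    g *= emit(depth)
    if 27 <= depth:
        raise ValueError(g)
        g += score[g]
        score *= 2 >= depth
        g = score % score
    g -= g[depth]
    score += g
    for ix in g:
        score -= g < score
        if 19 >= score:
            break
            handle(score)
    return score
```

Transformed code:
def bump(score, depth, g):
    g = g - 35
    g = g * emit(depth)
    if 27 <= depth:
        raise ValueError(g)
    g = g - g[depth]
    score = score + g
    for ix in g:
        score = score - (g < score)
        if 19 >= score:
            break
    return score

3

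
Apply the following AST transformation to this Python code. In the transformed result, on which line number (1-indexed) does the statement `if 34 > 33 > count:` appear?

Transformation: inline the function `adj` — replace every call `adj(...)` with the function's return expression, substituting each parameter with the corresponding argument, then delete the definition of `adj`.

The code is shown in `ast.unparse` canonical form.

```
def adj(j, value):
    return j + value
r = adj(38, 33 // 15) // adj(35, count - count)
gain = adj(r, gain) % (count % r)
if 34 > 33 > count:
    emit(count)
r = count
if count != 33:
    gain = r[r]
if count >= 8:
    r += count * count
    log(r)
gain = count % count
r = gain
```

Transformed code:
r = (38 + 33 // 15) // (35 + (count - count))
gain = (r + gain) % (count % r)
if 34 > 33 > count:
    emit(count)
r = count
if count != 33:
    gain = r[r]
if count >= 8:
    r += count * count
    log(r)
gain = count % count
r = gain

3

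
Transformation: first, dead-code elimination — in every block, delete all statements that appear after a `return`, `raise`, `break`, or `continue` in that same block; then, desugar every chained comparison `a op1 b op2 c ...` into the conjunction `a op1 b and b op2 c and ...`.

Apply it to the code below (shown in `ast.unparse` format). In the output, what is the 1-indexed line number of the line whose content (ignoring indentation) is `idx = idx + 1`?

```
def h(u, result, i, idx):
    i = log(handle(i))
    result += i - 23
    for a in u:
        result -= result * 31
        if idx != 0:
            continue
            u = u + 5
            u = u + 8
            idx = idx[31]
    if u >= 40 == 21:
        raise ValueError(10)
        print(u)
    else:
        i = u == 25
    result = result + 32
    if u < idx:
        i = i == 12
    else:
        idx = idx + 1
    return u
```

16

Transformed code:
def h(u, result, i, idx):
    i = log(handle(i))
    result += i - 23
    for a in u:
        result -= result * 31
        if idx != 0:
            continue
    if u >= 40 and 40 == 21:
        raise ValueError(10)
    else:
        i = u == 25
    result = result + 32
    if u < idx:
        i = i == 12
    else:
        idx = idx + 1
    return u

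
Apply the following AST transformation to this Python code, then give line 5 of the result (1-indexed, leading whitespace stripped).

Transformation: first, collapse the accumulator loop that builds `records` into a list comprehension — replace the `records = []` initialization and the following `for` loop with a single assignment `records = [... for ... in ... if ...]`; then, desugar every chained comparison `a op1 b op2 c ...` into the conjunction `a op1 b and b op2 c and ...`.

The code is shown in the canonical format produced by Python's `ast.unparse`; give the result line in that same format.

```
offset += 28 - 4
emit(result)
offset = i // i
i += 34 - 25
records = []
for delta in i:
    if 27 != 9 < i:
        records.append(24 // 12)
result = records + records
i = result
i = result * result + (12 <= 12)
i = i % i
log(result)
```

records = [24 // 12 for delta in i if 27 != 9 and 9 < i]

Transformed code:
offset += 28 - 4
emit(result)
offset = i // i
i += 34 - 25
records = [24 // 12 for delta in i if 27 != 9 and 9 < i]
result = records + records
i = result
i = result * result + (12 <= 12)
i = i % i
log(result)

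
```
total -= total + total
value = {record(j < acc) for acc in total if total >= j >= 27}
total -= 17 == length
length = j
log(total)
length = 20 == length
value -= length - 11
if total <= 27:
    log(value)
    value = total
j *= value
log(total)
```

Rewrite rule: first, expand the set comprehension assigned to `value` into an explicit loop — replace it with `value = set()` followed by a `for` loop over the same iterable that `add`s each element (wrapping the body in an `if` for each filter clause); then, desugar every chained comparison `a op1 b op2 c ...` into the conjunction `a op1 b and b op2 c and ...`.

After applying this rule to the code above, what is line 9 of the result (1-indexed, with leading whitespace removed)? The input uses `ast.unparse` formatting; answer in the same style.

Transformed code:
total -= total + total
value = set()
for acc in total:
    if total >= j and j >= 27:
        value.add(record(j < acc))
total -= 17 == length
length = j
log(total)
length = 20 == length
value -= length - 11
if total <= 27:
    log(value)
    value = total
j *= value
log(total)

length = 20 == length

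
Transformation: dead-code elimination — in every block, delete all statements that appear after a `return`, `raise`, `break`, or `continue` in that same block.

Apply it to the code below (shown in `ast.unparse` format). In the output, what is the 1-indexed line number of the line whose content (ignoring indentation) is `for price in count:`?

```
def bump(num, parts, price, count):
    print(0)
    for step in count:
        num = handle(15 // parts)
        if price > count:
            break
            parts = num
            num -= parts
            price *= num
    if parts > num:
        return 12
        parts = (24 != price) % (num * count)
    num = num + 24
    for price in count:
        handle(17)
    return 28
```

10

Transformed code:
def bump(num, parts, price, count):
    print(0)
    for step in count:
        num = handle(15 // parts)
        if price > count:
            break
    if parts > num:
        return 12
    num = num + 24
    for price in count:
        handle(17)
    return 28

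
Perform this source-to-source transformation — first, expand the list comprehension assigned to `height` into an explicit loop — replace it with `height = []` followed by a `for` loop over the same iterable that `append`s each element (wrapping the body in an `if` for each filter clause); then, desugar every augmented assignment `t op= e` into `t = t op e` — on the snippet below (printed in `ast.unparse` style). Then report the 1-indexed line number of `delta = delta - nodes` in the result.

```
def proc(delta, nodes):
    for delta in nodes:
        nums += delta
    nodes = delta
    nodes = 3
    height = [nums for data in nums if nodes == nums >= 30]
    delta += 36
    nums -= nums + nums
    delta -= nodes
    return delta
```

12

Transformed code:
def proc(delta, nodes):
    for delta in nodes:
        nums = nums + delta
    nodes = delta
    nodes = 3
    height = []
    for data in nums:
        if nodes == nums >= 30:
            height.append(nums)
    delta = delta + 36
    nums = nums - (nums + nums)
    delta = delta - nodes
    return delta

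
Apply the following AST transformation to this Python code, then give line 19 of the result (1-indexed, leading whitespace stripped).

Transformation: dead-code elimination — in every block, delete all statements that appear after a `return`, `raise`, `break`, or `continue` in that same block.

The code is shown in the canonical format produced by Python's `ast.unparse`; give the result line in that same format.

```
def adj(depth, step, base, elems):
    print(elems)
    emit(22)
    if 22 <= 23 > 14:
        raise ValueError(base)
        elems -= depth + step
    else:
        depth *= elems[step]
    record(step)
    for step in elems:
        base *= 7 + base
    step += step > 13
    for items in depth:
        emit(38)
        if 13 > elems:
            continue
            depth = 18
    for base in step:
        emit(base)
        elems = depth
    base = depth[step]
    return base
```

Transformed code:
def adj(depth, step, base, elems):
    print(elems)
    emit(22)
    if 22 <= 23 > 14:
        raise ValueError(base)
    else:
        depth *= elems[step]
    record(step)
    for step in elems:
        base *= 7 + base
    step += step > 13
    for items in depth:
        emit(38)
        if 13 > elems:
            continue
    for base in step:
        emit(base)
        elems = depth
    base = depth[step]
    return base

base = depth[step]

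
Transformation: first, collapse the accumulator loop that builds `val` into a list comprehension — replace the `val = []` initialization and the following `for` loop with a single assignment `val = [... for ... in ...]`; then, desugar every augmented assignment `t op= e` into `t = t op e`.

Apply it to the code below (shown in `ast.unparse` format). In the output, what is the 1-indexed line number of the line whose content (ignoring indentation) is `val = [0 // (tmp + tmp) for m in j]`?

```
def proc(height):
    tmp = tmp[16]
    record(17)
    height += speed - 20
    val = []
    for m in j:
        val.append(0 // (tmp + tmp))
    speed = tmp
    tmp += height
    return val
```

5

Transformed code:
def proc(height):
    tmp = tmp[16]
    record(17)
    height = height + (speed - 20)
    val = [0 // (tmp + tmp) for m in j]
    speed = tmp
    tmp = tmp + height
    return val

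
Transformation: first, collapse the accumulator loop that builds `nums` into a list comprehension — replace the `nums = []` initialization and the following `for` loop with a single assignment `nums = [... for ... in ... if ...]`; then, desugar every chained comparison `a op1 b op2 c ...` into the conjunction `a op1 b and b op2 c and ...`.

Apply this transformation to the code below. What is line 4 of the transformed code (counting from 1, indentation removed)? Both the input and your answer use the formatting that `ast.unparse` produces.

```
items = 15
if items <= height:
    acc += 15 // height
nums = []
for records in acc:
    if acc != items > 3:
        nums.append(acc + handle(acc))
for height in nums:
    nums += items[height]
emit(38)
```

Transformed code:
items = 15
if items <= height:
    acc += 15 // height
nums = [acc + handle(acc) for records in acc if acc != items and items > 3]
for height in nums:
    nums += items[height]
emit(38)

nums = [acc + handle(acc) for records in acc if acc != items and items > 3]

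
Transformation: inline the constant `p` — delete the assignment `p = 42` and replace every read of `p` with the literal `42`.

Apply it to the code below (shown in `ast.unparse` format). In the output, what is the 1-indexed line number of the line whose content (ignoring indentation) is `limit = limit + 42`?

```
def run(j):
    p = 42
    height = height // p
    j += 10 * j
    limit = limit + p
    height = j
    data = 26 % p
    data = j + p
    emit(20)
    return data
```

4

Transformed code:
def run(j):
    height = height // 42
    j += 10 * j
    limit = limit + 42
    height = j
    data = 26 % 42
    data = j + 42
    emit(20)
    return data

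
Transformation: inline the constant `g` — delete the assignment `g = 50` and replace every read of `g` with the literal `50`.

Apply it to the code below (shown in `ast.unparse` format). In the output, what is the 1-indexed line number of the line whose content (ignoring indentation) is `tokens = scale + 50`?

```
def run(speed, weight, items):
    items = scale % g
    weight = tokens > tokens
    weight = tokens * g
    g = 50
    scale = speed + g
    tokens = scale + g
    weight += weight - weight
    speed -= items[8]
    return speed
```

Transformed code:
def run(speed, weight, items):
    items = scale % 50
    weight = tokens > tokens
    weight = tokens * 50
    scale = speed + 50
    tokens = scale + 50
    weight += weight - weight
    speed -= items[8]
    return speed

6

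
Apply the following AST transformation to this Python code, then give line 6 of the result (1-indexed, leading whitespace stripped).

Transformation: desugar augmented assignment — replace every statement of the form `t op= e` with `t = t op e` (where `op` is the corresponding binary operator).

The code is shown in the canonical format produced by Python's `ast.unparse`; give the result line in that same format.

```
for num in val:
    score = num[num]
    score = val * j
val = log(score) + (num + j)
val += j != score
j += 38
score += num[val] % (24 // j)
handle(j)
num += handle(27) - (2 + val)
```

Transformed code:
for num in val:
    score = num[num]
    score = val * j
val = log(score) + (num + j)
val = val + (j != score)
j = j + 38
score = score + num[val] % (24 // j)
handle(j)
num = num + (handle(27) - (2 + val))

j = j + 38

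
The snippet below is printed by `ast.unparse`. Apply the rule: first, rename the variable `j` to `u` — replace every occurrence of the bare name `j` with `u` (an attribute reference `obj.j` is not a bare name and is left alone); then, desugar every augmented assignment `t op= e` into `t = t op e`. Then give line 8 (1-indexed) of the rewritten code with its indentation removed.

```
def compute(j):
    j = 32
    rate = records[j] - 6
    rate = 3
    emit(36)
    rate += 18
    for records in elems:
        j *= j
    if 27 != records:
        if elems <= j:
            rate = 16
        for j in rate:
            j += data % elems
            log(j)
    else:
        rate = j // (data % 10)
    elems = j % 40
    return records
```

u = u * u

Transformed code:
def compute(u):
    u = 32
    rate = records[u] - 6
    rate = 3
    emit(36)
    rate = rate + 18
    for records in elems:
        u = u * u
    if 27 != records:
        if elems <= u:
            rate = 16
        for u in rate:
            u = u + data % elems
            log(u)
    else:
        rate = u // (data % 10)
    elems = u % 40
    return records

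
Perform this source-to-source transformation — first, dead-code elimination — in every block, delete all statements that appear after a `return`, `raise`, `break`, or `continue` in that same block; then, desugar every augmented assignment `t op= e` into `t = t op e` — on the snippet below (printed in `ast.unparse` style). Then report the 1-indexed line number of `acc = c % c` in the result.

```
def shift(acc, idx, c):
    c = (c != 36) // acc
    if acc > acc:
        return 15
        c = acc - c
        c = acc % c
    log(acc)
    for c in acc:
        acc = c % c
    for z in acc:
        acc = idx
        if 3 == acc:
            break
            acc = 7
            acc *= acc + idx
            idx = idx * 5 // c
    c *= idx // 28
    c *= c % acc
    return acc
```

Transformed code:
def shift(acc, idx, c):
    c = (c != 36) // acc
    if acc > acc:
        return 15
    log(acc)
    for c in acc:
        acc = c % c
    for z in acc:
        acc = idx
        if 3 == acc:
            break
    c = c * (idx // 28)
    c = c * (c % acc)
    return acc

7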